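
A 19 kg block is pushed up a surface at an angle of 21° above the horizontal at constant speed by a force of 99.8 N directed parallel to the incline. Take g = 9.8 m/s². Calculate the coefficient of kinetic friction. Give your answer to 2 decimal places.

At constant speed ΣF = 0 along the incline. The applied 99.8 N acts up the slope; the weight component mg sin 21° = 66.728 N and kinetic friction μN both act down the slope.
So 99.8 = 66.728 + μ × 173.833, giving μ = (99.8 − 66.728) / 173.833 = 0.1903.

0.19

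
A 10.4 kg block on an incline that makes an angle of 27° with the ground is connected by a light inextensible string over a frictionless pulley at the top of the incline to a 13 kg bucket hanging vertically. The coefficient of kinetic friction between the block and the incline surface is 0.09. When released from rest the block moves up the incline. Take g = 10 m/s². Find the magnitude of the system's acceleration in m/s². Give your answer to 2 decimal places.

For the block on the incline: the weight component along the slope is m₁g sin 27° = 10.4 × 10 × 0.4540 = 47.216 N and the normal force is N = m₁g cos 27° = 92.665 N.
Kinetic friction opposes the block's motion up the incline: f = μN = 0.09 × 92.665 = 8.340 N acting down the slope.
Newton's second law for the block (up-slope positive): T − 47.216 − 8.340 = 10.4 a. For the hanging bucket (downward positive): 13 × 10 − T = 13 a.
Adding the two equations eliminates T: 74.444 = 23.4 a, so a = 3.1814 m/s².

3.18 m/s²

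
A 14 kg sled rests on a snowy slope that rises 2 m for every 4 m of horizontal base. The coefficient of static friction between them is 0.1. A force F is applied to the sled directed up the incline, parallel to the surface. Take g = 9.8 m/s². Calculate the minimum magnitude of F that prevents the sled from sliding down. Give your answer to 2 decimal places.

The normal force is N = mg cos 26.57° = 122.715 N. With F at its minimum the sled is on the verge of sliding down, so static friction is at its maximum μ_s N = 0.1 × 122.715 = 12.272 N and acts up the slope.
Equilibrium along the incline: F + μ_s N = mg sin 26.57°, so F = 61.358 − 12.272 = 49.086 N.

49.09 N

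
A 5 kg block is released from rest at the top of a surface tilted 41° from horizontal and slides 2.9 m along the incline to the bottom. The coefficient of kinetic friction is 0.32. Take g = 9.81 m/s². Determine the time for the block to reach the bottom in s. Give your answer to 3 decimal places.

The weight component along the incline is mg sin 41° = 32.180 N and the normal force is N = mg cos 41° = 37.019 N.
Friction up the slope is f = μN = 0.32 × 37.019 = 11.846 N, so the net downslope force is 32.180 − 11.846 = 20.334 N and a = 20.334 / 5 = 4.0668 m/s².
Starting from rest, L = ½at², so t = √(2L/a) = √(2 × 2.9 / 4.0668) = 1.1942 s.

1.194 s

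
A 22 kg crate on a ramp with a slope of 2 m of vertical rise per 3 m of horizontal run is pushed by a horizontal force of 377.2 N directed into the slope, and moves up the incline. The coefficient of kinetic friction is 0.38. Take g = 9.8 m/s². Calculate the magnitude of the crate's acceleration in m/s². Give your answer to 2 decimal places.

2.12 m/s²

The horizontal push has components F cos 33.69° = 377.2 × 0.8321 = 313.868 N up the incline and F sin 33.69° = 377.2 × 0.5547 = 209.233 N pressing into the surface.
The normal force is therefore N = mg cos 33.69° + F sin 33.69° = 179.401 + 209.233 = 388.634 N, and kinetic friction down the slope is μN = 0.38 × 388.634 = 147.681 N.
Along the incline: F cos 33.69° − mg sin 33.69° − μN = ma, so 313.868 − 119.593 − 147.681 = 22 a, giving a = 2.1179 m/s².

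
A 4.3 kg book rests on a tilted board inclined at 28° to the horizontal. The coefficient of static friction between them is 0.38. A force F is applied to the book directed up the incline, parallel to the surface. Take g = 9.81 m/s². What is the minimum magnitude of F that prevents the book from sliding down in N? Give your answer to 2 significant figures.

The normal force is N = mg cos 28° = 37.245 N. With F at its minimum the book is on the verge of sliding down, so static friction is at its maximum μ_s N = 0.38 × 37.245 = 14.153 N and acts up the slope.
Equilibrium along the incline: F + μ_s N = mg sin 28°, so F = 19.804 − 14.153 = 5.651 N.

5.7 N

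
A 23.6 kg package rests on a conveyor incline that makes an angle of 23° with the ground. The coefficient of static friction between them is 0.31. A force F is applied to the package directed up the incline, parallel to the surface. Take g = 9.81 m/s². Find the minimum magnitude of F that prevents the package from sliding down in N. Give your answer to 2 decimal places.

24.40 N

The normal force is N = mg cos 23° = 213.112 N. With F at its minimum the package is on the verge of sliding down, so static friction is at its maximum μ_s N = 0.31 × 213.112 = 66.065 N and acts up the slope.
Equilibrium along the incline: F + μ_s N = mg sin 23°, so F = 90.461 − 66.065 = 24.396 N.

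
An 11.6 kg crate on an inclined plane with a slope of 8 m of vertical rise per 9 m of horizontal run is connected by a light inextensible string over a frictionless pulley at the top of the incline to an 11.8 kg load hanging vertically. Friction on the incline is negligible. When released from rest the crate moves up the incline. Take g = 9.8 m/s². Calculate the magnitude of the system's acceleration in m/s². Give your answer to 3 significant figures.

For the crate on the incline: the weight component along the slope is m₁g sin 41.63° = 11.6 × 9.8 × 0.6644 = 75.529 N and the normal force is N = m₁g cos 41.63° = 84.965 N.
Newton's second law for the crate (up-slope positive): T − 75.529 = 11.6 a. For the hanging load (downward positive): 11.8 × 9.8 − T = 11.8 a.
Adding the two equations eliminates T: 40.111 = 23.4 a, so a = 1.7141 m/s².

1.71 m/s²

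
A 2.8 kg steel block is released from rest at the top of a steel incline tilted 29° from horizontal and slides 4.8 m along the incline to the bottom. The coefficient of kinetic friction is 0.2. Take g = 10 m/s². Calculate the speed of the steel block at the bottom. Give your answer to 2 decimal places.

The weight component along the incline is mg sin 29° = 13.575 N and the normal force is N = mg cos 29° = 24.489 N.
Friction up the slope is f = μN = 0.2 × 24.489 = 4.898 N, so the net downslope force is 13.575 − 4.898 = 8.677 N and a = 8.677 / 2.8 = 3.0989 m/s².
Starting from rest over a distance of 4.8 m, v² = 2aL = 2 × 3.0989 × 4.8 = 29.7494, so v = 5.4543 m/s.

5.45 m/s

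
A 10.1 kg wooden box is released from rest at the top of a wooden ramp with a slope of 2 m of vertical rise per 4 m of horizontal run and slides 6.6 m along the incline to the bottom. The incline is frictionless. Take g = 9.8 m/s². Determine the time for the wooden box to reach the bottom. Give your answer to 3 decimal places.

The weight component along the incline is mg sin 26.57° = 44.265 N and the normal force is N = mg cos 26.57° = 88.530 N.
With no friction, a = g sin 26.57° = 4.3827 m/s².
Starting from rest, L = ½at², so t = √(2L/a) = √(2 × 6.6 / 4.3827) = 1.7355 s.

1.735 s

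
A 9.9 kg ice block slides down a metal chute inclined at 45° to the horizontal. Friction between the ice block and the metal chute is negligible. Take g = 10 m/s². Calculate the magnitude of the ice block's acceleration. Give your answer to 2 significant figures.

7.1 m/s²

Resolving the weight along the incline: the component pulling the ice block down the slope is mg sin 45° = 9.9 × 10 × 0.7071 = 70.003 N, and the normal force is N = mg cos 45° = 9.9 × 10 × 0.7071 = 70.003 N.
With no friction the net force along the incline is 70.003 N, so a = g sin 45° = 70.003 / 9.9 = 7.0710 m/s².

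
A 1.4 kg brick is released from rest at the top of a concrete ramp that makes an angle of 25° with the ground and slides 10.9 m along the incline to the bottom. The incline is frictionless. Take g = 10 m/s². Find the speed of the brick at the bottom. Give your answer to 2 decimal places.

The weight component along the incline is mg sin 25° = 5.917 N and the normal force is N = mg cos 25° = 12.688 N.
With no friction, a = g sin 25° = 4.2262 m/s².
Starting from rest over a distance of 10.9 m, v² = 2aL = 2 × 4.2262 × 10.9 = 92.1312, so v = 9.5985 m/s.

9.60 m/s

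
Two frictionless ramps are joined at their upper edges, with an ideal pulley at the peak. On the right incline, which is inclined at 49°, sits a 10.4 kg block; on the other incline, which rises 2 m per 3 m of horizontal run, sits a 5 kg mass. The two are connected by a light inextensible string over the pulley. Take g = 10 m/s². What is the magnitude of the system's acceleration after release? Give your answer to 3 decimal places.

3.296 m/s²

Resolve each weight along its own incline: the 10.4 kg mass has component 10.4 × 10 × sin 49° = 78.490 N down its slope, and the 5 kg mass has 5 × 10 × sin 33.69° = 27.735 N down its slope.
The 10.4 kg side's 78.490 N exceeds the other side's 27.735 N, so that mass slides down and the 5 kg mass slides up. Taking that direction as positive, Newton's second law for the whole system gives 78.490 − 27.735 = (10.4 + 5) a, so a = 50.755 / 15.4 = 3.2958 m/s².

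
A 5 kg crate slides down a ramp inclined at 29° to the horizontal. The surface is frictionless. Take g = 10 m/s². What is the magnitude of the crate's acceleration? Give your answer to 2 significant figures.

4.8 m/s²

Resolving the weight along the incline: the component pulling the crate down the slope is mg sin 29° = 5 × 10 × 0.4848 = 24.240 N, and the normal force is N = mg cos 29° = 5 × 10 × 0.8746 = 43.730 N.
With no friction the net force along the incline is 24.240 N, so a = g sin 29° = 24.240 / 5 = 4.8480 m/s².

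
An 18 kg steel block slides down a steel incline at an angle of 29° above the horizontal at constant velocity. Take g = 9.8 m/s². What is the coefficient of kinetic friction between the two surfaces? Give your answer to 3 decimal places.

At constant velocity the net force along the incline is zero: mg sin 29° = μ mg cos 29°.
So μ = tan 29° = 0.4848 / 0.8746 = 0.5543.

0.554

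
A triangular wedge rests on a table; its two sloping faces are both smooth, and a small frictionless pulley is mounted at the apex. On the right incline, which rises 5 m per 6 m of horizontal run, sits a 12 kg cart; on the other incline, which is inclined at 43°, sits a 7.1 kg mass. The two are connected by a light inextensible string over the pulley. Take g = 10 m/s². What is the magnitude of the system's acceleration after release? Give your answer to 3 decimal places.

1.487 m/s²

Resolve each weight along its own incline: the 12 kg mass has component 12 × 10 × sin 39.81° = 76.822 N down its slope, and the 7.1 kg mass has 7.1 × 10 × sin 43° = 48.422 N down its slope.
The 12 kg side's 76.822 N exceeds the other side's 48.422 N, so that mass slides down and the 7.1 kg mass slides up. Taking that direction as positive, Newton's second law for the whole system gives 76.822 − 48.422 = (12 + 7.1) a, so a = 28.400 / 19.1 = 1.4869 m/s².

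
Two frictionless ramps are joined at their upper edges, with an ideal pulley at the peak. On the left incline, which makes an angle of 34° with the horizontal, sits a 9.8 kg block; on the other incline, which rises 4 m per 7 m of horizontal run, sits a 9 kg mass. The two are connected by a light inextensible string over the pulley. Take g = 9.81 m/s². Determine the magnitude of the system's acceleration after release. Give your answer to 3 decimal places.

0.530 m/s²

Resolve each weight along its own incline: the 9.8 kg mass has component 9.8 × 9.81 × sin 34° = 53.760 N down its slope, and the 9 kg mass has 9 × 9.81 × sin 29.74° = 43.804 N down its slope.
The 9.8 kg side's 53.760 N exceeds the other side's 43.804 N, so that mass slides down and the 9 kg mass slides up. Taking that direction as positive, Newton's second law for the whole system gives 53.760 − 43.804 = (9.8 + 9) a, so a = 9.956 / 18.8 = 0.5296 m/s².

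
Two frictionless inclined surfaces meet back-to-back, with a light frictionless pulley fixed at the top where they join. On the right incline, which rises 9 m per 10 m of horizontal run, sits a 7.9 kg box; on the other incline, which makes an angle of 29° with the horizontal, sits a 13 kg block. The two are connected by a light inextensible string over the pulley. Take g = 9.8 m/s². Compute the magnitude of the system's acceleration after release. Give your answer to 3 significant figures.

Resolve each weight along its own incline: the 7.9 kg mass has component 7.9 × 9.8 × sin 41.99° = 51.791 N down its slope, and the 13 kg mass has 13 × 9.8 × sin 29° = 61.765 N down its slope.
The 13 kg side's 61.765 N exceeds the other side's 51.791 N, so that mass slides down and the 7.9 kg mass slides up. Taking that direction as positive, Newton's second law for the whole system gives 61.765 − 51.791 = (7.9 + 13) a, so a = 9.974 / 20.9 = 0.4772 m/s².

0.477 m/s²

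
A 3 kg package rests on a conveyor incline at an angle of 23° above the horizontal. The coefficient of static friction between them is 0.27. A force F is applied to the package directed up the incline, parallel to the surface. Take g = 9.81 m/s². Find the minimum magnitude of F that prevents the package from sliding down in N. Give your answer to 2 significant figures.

4.2 N

The normal force is N = mg cos 23° = 27.090 N. With F at its minimum the package is on the verge of sliding down, so static friction is at its maximum μ_s N = 0.27 × 27.090 = 7.314 N and acts up the slope.
Equilibrium along the incline: F + μ_s N = mg sin 23°, so F = 11.499 − 7.314 = 4.185 N.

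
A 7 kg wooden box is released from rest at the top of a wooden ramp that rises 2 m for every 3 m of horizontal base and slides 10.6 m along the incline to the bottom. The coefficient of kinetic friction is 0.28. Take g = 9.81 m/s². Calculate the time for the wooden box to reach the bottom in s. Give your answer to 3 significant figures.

2.59 s

The weight component along the incline is mg sin 33.69° = 38.091 N and the normal force is N = mg cos 33.69° = 57.137 N.
Friction up the slope is f = μN = 0.28 × 57.137 = 15.998 N, so the net downslope force is 38.091 − 15.998 = 22.093 N and a = 22.093 / 7 = 3.1561 m/s².
Starting from rest, L = ½at², so t = √(2L/a) = √(2 × 10.6 / 3.1561) = 2.5917 s.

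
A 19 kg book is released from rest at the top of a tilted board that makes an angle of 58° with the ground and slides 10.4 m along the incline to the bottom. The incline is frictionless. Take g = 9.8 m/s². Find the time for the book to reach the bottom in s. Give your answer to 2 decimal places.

1.58 s

The weight component along the incline is mg sin 58° = 157.907 N and the normal force is N = mg cos 58° = 98.671 N.
With no friction, a = g sin 58° = 8.3109 m/s².
Starting from rest, L = ½at², so t = √(2L/a) = √(2 × 10.4 / 8.3109) = 1.5820 s.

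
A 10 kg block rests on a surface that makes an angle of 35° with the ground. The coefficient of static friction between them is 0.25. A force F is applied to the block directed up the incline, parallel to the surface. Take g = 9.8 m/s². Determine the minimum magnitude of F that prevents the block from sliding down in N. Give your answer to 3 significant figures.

36.1 N

The normal force is N = mg cos 35° = 80.277 N. With F at its minimum the block is on the verge of sliding down, so static friction is at its maximum μ_s N = 0.25 × 80.277 = 20.069 N and acts up the slope.
Equilibrium along the incline: F + μ_s N = mg sin 35°, so F = 56.210 − 20.069 = 36.141 N.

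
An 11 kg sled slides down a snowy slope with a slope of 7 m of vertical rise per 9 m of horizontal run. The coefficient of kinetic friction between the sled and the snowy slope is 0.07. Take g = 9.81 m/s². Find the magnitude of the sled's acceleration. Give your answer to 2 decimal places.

Resolving the weight along the incline: the component pulling the sled down the slope is mg sin 37.87° = 11 × 9.81 × 0.6139 = 66.246 N, and the normal force is N = mg cos 37.87° = 11 × 9.81 × 0.7894 = 85.184 N.
Kinetic friction acts up the slope with magnitude f = μN = 0.07 × 85.184 = 5.963 N.
Net force along the incline is 66.246 − 5.963 = 60.283 N, so a = 60.283 / 11 = 5.4803 m/s².

5.48 m/s²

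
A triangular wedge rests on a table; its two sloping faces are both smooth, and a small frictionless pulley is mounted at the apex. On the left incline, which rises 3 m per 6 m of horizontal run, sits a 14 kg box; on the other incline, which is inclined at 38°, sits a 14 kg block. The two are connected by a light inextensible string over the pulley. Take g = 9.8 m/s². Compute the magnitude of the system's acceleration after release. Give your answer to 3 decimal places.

Resolve each weight along its own incline: the 14 kg mass has component 14 × 9.8 × sin 26.57° = 61.358 N down its slope, and the 14 kg mass has 14 × 9.8 × sin 38° = 84.469 N down its slope.
The 14 kg side's 84.469 N exceeds the other side's 61.358 N, so that mass slides down and the 14 kg mass slides up. Taking that direction as positive, Newton's second law for the whole system gives 84.469 − 61.358 = (14 + 14) a, so a = 23.111 / 28 = 0.8254 m/s².

0.825 m/s²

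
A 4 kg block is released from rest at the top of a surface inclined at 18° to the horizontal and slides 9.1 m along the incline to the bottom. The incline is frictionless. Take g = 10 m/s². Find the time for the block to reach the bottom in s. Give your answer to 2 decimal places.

The weight component along the incline is mg sin 18° = 12.361 N and the normal force is N = mg cos 18° = 38.042 N.
With no friction, a = g sin 18° = 3.0902 m/s².
Starting from rest, L = ½at², so t = √(2L/a) = √(2 × 9.1 / 3.0902) = 2.4268 s.

2.43 s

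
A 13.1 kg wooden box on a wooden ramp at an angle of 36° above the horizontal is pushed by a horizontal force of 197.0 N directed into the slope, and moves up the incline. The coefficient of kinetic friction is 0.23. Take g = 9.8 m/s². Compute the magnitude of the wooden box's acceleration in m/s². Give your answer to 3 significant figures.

2.55 m/s²

The horizontal push has components F cos 36° = 197.0 × 0.8090 = 159.373 N up the incline and F sin 36° = 197.0 × 0.5878 = 115.797 N pressing into the surface.
The normal force is therefore N = mg cos 36° + F sin 36° = 103.859 + 115.797 = 219.656 N, and kinetic friction down the slope is μN = 0.23 × 219.656 = 50.521 N.
Along the incline: F cos 36° − mg sin 36° − μN = ma, so 159.373 − 75.462 − 50.521 = 13.1 a, giving a = 2.5489 m/s².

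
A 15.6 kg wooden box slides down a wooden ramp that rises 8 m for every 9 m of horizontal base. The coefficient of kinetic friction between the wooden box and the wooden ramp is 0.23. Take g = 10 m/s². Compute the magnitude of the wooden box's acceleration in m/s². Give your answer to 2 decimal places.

4.92 m/s²

Resolving the weight along the incline: the component pulling the wooden box down the slope is mg sin 41.63° = 15.6 × 10 × 0.6644 = 103.646 N, and the normal force is N = mg cos 41.63° = 15.6 × 10 × 0.7474 = 116.594 N.
Kinetic friction acts up the slope with magnitude f = μN = 0.23 × 116.594 = 26.817 N.
Net force along the incline is 103.646 − 26.817 = 76.829 N, so a = 76.829 / 15.6 = 4.9249 m/s².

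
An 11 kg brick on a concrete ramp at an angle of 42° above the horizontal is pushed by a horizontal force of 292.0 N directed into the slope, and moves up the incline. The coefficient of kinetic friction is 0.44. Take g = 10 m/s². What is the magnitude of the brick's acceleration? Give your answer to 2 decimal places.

1.95 m/s²

The horizontal push has components F cos 42° = 292.0 × 0.7431 = 216.985 N up the incline and F sin 42° = 292.0 × 0.6691 = 195.377 N pressing into the surface.
The normal force is therefore N = mg cos 42° + F sin 42° = 81.741 + 195.377 = 277.118 N, and kinetic friction down the slope is μN = 0.44 × 277.118 = 121.932 N.
Along the incline: F cos 42° − mg sin 42° − μN = ma, so 216.985 − 73.601 − 121.932 = 11 a, giving a = 1.9502 m/s².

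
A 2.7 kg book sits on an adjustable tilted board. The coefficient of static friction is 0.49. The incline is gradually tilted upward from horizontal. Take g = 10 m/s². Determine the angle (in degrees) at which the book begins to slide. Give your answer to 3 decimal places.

At the threshold of sliding, static friction is at its maximum μ_s N and exactly balances the weight component along the incline: mg sin θ = μ_s mg cos θ.
Hence tan θ = μ_s = 0.49, so θ = arctan(0.49) = 26.1049°.

26.105°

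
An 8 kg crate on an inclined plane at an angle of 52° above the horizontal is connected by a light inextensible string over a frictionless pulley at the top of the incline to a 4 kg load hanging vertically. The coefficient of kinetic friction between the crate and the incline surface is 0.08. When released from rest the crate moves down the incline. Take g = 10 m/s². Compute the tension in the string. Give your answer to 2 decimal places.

46.37 N

For the crate on the incline: the weight component along the slope is m₁g sin 52° = 8 × 10 × 0.7880 = 63.040 N and the normal force is N = m₁g cos 52° = 49.253 N.
Kinetic friction opposes the crate's motion down the incline: f = μN = 0.08 × 49.253 = 3.940 N acting up the slope.
Newton's second law for the crate (down-slope positive): 63.040 − 3.940 − T = 8 a. For the hanging load (upward positive): T − 4 × 10 = 4 a.
Adding the two equations eliminates T: 19.100 = 12 a, so a = 1.5917 m/s².
Then from the hanging load's equation, T = 4 × (10 + 1.5917) = 46.367 N.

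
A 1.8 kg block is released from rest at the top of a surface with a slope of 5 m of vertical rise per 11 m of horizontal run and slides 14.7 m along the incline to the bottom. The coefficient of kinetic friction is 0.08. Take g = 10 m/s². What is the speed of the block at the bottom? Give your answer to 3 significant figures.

10.0 m/s

The weight component along the incline is mg sin 24.44° = 7.448 N and the normal force is N = mg cos 24.44° = 16.387 N.
Friction up the slope is f = μN = 0.08 × 16.387 = 1.311 N, so the net downslope force is 7.448 − 1.311 = 6.137 N and a = 6.137 / 1.8 = 3.4094 m/s².
Starting from rest over a distance of 14.7 m, v² = 2aL = 2 × 3.4094 × 14.7 = 100.2364, so v = 10.0118 m/s.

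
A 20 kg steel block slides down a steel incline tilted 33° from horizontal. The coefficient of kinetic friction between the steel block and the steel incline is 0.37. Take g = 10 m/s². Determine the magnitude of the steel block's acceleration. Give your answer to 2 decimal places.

Resolving the weight along the incline: the component pulling the steel block down the slope is mg sin 33° = 20 × 10 × 0.5446 = 108.920 N, and the normal force is N = mg cos 33° = 20 × 10 × 0.8387 = 167.740 N.
Kinetic friction acts up the slope with magnitude f = μN = 0.37 × 167.740 = 62.064 N.
Net force along the incline is 108.920 − 62.064 = 46.856 N, so a = 46.856 / 20 = 2.3428 m/s².

2.34 m/s²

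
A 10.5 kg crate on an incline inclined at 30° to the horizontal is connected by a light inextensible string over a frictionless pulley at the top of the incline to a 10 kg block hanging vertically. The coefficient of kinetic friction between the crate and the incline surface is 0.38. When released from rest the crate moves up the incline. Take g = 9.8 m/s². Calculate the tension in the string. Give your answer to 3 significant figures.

For the crate on the incline: the weight component along the slope is m₁g sin 30° = 10.5 × 9.8 × 0.5000 = 51.450 N and the normal force is N = m₁g cos 30° = 89.114 N.
Kinetic friction opposes the crate's motion up the incline: f = μN = 0.38 × 89.114 = 33.863 N acting down the slope.
Newton's second law for the crate (up-slope positive): T − 51.450 − 33.863 = 10.5 a. For the hanging block (downward positive): 10 × 9.8 − T = 10 a.
Adding the two equations eliminates T: 12.687 = 20.5 a, so a = 0.6189 m/s².
Then from the hanging block's equation, T = 10 × (9.8 − 0.6189) = 91.811 N.

91.8 N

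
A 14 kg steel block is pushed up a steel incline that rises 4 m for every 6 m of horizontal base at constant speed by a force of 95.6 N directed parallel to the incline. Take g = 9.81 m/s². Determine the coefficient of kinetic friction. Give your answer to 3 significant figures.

0.170

At constant speed ΣF = 0 along the incline. The applied 95.6 N acts up the slope; the weight component mg sin 33.69° = 76.183 N and kinetic friction μN both act down the slope.
So 95.6 = 76.183 + μ × 114.274, giving μ = (95.6 − 76.183) / 114.274 = 0.1699.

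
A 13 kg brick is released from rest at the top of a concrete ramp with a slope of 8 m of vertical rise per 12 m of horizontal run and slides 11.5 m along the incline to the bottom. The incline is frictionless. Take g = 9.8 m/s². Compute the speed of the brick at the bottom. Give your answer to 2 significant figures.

The weight component along the incline is mg sin 33.69° = 70.669 N and the normal force is N = mg cos 33.69° = 106.003 N.
With no friction, a = g sin 33.69° = 5.4361 m/s².
Starting from rest over a distance of 11.5 m, v² = 2aL = 2 × 5.4361 × 11.5 = 125.0303, so v = 11.1817 m/s.

11 m/s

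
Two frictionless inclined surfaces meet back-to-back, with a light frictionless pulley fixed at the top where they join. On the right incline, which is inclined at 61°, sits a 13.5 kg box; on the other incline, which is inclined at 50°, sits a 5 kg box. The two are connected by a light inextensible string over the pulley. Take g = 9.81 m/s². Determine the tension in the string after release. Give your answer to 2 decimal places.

58.72 N

Resolve each weight along its own incline: the 13.5 kg mass has component 13.5 × 9.81 × sin 61° = 115.830 N down its slope, and the 5 kg mass has 5 × 9.81 × sin 50° = 37.574 N down its slope.
The 13.5 kg side's 115.830 N exceeds the other side's 37.574 N, so that mass slides down and the 5 kg mass slides up. Taking that direction as positive, Newton's second law for the whole system gives 115.830 − 37.574 = (13.5 + 5) a, so a = 78.256 / 18.5 = 4.2301 m/s².
For the 5 kg mass (up-slope positive): T − 37.574 = 5 × 4.2301, so T = 58.724 N.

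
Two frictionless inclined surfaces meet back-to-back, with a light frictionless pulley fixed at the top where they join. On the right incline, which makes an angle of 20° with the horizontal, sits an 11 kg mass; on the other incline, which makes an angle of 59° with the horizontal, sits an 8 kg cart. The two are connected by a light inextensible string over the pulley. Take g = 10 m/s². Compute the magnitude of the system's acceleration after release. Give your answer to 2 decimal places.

Resolve each weight along its own incline: the 11 kg mass has component 11 × 10 × sin 20° = 37.622 N down its slope, and the 8 kg mass has 8 × 10 × sin 59° = 68.573 N down its slope.
The 8 kg side's 68.573 N exceeds the other side's 37.622 N, so that mass slides down and the 11 kg mass slides up. Taking that direction as positive, Newton's second law for the whole system gives 68.573 − 37.622 = (11 + 8) a, so a = 30.951 / 19 = 1.6290 m/s².

1.63 m/s²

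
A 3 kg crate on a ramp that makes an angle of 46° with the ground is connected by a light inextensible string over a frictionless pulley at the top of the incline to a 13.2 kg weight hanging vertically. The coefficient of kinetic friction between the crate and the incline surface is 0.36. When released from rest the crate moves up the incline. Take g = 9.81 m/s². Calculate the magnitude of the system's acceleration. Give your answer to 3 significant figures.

6.23 m/s²

For the crate on the incline: the weight component along the slope is m₁g sin 46° = 3 × 9.81 × 0.7193 = 21.169 N and the normal force is N = m₁g cos 46° = 20.444 N.
Kinetic friction opposes the crate's motion up the incline: f = μN = 0.36 × 20.444 = 7.360 N acting down the slope.
Newton's second law for the crate (up-slope positive): T − 21.169 − 7.360 = 3 a. For the hanging weight (downward positive): 13.2 × 9.81 − T = 13.2 a.
Adding the two equations eliminates T: 100.963 = 16.2 a, so a = 6.2323 m/s².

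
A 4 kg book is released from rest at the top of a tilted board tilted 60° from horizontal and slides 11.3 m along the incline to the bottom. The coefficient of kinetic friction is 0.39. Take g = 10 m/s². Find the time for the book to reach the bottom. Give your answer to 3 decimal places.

The weight component along the incline is mg sin 60° = 34.641 N and the normal force is N = mg cos 60° = 20.000 N.
Friction up the slope is f = μN = 0.39 × 20.000 = 7.800 N, so the net downslope force is 34.641 − 7.800 = 26.841 N and a = 26.841 / 4 = 6.7103 m/s².
Starting from rest, L = ½at², so t = √(2L/a) = √(2 × 11.3 / 6.7103) = 1.8352 s.

1.835 s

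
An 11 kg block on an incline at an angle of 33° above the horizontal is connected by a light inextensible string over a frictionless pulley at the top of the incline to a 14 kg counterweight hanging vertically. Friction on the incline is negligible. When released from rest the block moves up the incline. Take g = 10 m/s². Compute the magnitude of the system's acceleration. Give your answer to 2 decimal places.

3.20 m/s²

For the block on the incline: the weight component along the slope is m₁g sin 33° = 11 × 10 × 0.5446 = 59.906 N and the normal force is N = m₁g cos 33° = 92.254 N.
Newton's second law for the block (up-slope positive): T − 59.906 = 11 a. For the hanging counterweight (downward positive): 14 × 10 − T = 14 a.
Adding the two equations eliminates T: 80.094 = 25 a, so a = 3.2038 m/s².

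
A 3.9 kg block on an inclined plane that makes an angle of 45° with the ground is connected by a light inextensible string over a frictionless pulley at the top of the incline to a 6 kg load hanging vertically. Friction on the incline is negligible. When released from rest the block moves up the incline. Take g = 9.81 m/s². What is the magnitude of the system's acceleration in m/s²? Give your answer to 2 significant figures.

3.2 m/s²

For the block on the incline: the weight component along the slope is m₁g sin 45° = 3.9 × 9.81 × 0.7071 = 27.053 N and the normal force is N = m₁g cos 45° = 27.053 N.
Newton's second law for the block (up-slope positive): T − 27.053 = 3.9 a. For the hanging load (downward positive): 6 × 9.81 − T = 6 a.
Adding the two equations eliminates T: 31.807 = 9.9 a, so a = 3.2128 m/s².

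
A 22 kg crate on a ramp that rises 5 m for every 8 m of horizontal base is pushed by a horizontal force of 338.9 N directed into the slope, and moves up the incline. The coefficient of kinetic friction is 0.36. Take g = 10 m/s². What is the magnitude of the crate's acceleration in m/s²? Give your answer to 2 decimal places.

The horizontal push has components F cos 32.01° = 338.9 × 0.8480 = 287.387 N up the incline and F sin 32.01° = 338.9 × 0.5300 = 179.617 N pressing into the surface.
The normal force is therefore N = mg cos 32.01° + F sin 32.01° = 186.560 + 179.617 = 366.177 N, and kinetic friction down the slope is μN = 0.36 × 366.177 = 131.824 N.
Along the incline: F cos 32.01° − mg sin 32.01° − μN = ma, so 287.387 − 116.600 − 131.824 = 22 a, giving a = 1.7710 m/s².

1.77 m/s²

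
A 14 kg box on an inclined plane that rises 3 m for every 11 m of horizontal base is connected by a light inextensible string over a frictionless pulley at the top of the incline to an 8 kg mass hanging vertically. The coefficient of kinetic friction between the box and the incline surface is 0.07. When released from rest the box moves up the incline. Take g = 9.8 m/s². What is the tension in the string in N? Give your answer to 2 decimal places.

66.39 N

For the box on the incline: the weight component along the slope is m₁g sin 15.26° = 14 × 9.8 × 0.2631 = 36.097 N and the normal force is N = m₁g cos 15.26° = 132.366 N.
Kinetic friction opposes the box's motion up the incline: f = μN = 0.07 × 132.366 = 9.266 N acting down the slope.
Newton's second law for the box (up-slope positive): T − 36.097 − 9.266 = 14 a. For the hanging mass (downward positive): 8 × 9.8 − T = 8 a.
Adding the two equations eliminates T: 33.037 = 22 a, so a = 1.5017 m/s².
Then from the hanging mass's equation, T = 8 × (9.8 − 1.5017) = 66.386 N.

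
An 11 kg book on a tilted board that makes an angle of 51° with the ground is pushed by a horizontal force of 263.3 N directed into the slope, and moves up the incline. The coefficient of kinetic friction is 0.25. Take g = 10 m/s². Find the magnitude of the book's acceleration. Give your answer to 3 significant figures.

1.07 m/s²

The horizontal push has components F cos 51° = 263.3 × 0.6293 = 165.695 N up the incline and F sin 51° = 263.3 × 0.7771 = 204.610 N pressing into the surface.
The normal force is therefore N = mg cos 51° + F sin 51° = 69.223 + 204.610 = 273.833 N, and kinetic friction down the slope is μN = 0.25 × 273.833 = 68.458 N.
Along the incline: F cos 51° − mg sin 51° − μN = ma, so 165.695 − 85.481 − 68.458 = 11 a, giving a = 1.0687 m/s².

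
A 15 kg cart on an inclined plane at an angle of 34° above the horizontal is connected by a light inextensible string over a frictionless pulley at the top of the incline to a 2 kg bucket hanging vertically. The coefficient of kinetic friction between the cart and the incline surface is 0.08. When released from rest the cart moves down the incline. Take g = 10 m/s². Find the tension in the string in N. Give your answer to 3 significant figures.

26.3 N

For the cart on the incline: the weight component along the slope is m₁g sin 34° = 15 × 10 × 0.5592 = 83.880 N and the normal force is N = m₁g cos 34° = 124.356 N.
Kinetic friction opposes the cart's motion down the incline: f = μN = 0.08 × 124.356 = 9.948 N acting up the slope.
Newton's second law for the cart (down-slope positive): 83.880 − 9.948 − T = 15 a. For the hanging bucket (upward positive): T − 2 × 10 = 2 a.
Adding the two equations eliminates T: 53.932 = 17 a, so a = 3.1725 m/s².
Then from the hanging bucket's equation, T = 2 × (10 + 3.1725) = 26.345 N.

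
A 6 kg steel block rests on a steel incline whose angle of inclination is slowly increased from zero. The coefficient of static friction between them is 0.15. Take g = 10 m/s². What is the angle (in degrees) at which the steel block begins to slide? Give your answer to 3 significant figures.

8.53°

At the threshold of sliding, static friction is at its maximum μ_s N and exactly balances the weight component along the incline: mg sin θ = μ_s mg cos θ.
Hence tan θ = μ_s = 0.15, so θ = arctan(0.15) = 8.5308°.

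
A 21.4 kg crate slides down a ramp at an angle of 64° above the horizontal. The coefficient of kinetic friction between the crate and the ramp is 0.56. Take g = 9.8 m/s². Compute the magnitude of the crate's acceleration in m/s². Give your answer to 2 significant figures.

6.4 m/s²

Resolving the weight along the incline: the component pulling the crate down the slope is mg sin 64° = 21.4 × 9.8 × 0.8988 = 188.496 N, and the normal force is N = mg cos 64° = 21.4 × 9.8 × 0.4384 = 91.941 N.
Kinetic friction acts up the slope with magnitude f = μN = 0.56 × 91.941 = 51.487 N.
Net force along the incline is 188.496 − 51.487 = 137.009 N, so a = 137.009 / 21.4 = 6.4023 m/s².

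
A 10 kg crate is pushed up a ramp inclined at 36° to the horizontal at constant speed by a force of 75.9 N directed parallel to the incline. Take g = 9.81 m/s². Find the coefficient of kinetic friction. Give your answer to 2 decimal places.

0.23

At constant speed ΣF = 0 along the incline. The applied 75.9 N acts up the slope; the weight component mg sin 36° = 57.662 N and kinetic friction μN both act down the slope.
So 75.9 = 57.662 + μ × 79.365, giving μ = (75.9 − 57.662) / 79.365 = 0.2298.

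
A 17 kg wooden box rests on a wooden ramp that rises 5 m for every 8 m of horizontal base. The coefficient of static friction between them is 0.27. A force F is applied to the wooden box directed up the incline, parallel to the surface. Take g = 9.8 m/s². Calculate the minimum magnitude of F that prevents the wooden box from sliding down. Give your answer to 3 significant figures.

50.2 N

The normal force is N = mg cos 32.01° = 141.277 N. With F at its minimum the wooden box is on the verge of sliding down, so static friction is at its maximum μ_s N = 0.27 × 141.277 = 38.145 N and acts up the slope.
Equilibrium along the incline: F + μ_s N = mg sin 32.01°, so F = 88.298 − 38.145 = 50.153 N.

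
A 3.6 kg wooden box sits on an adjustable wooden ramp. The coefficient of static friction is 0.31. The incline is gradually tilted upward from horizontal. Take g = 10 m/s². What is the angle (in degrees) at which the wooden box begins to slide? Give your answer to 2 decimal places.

At the threshold of sliding, static friction is at its maximum μ_s N and exactly balances the weight component along the incline: mg sin θ = μ_s mg cos θ.
Hence tan θ = μ_s = 0.31, so θ = arctan(0.31) = 17.2234°.

17.22°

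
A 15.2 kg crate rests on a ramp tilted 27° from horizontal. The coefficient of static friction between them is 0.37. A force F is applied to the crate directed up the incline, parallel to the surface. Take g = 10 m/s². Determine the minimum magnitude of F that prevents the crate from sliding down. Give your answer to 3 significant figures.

18.9 N

The normal force is N = mg cos 27° = 135.433 N. With F at its minimum the crate is on the verge of sliding down, so static friction is at its maximum μ_s N = 0.37 × 135.433 = 50.110 N and acts up the slope.
Equilibrium along the incline: F + μ_s N = mg sin 27°, so F = 69.007 − 50.110 = 18.897 N.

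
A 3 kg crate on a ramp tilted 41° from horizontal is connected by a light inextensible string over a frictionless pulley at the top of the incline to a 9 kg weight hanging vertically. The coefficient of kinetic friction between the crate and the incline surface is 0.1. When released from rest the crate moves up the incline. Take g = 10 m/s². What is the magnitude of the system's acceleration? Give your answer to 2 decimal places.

For the crate on the incline: the weight component along the slope is m₁g sin 41° = 3 × 10 × 0.6561 = 19.683 N and the normal force is N = m₁g cos 41° = 22.641 N.
Kinetic friction opposes the crate's motion up the incline: f = μN = 0.1 × 22.641 = 2.264 N acting down the slope.
Newton's second law for the crate (up-slope positive): T − 19.683 − 2.264 = 3 a. For the hanging weight (downward positive): 9 × 10 − T = 9 a.
Adding the two equations eliminates T: 68.053 = 12 a, so a = 5.6711 m/s².

5.67 m/s²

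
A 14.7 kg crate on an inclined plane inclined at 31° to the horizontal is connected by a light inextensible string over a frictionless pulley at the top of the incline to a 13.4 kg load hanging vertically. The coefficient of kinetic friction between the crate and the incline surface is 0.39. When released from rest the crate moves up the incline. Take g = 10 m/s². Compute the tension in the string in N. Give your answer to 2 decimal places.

For the crate on the incline: the weight component along the slope is m₁g sin 31° = 14.7 × 10 × 0.5150 = 75.705 N and the normal force is N = m₁g cos 31° = 126.004 N.
Kinetic friction opposes the crate's motion up the incline: f = μN = 0.39 × 126.004 = 49.142 N acting down the slope.
Newton's second law for the crate (up-slope positive): T − 75.705 − 49.142 = 14.7 a. For the hanging load (downward positive): 13.4 × 10 − T = 13.4 a.
Adding the two equations eliminates T: 9.153 = 28.1 a, so a = 0.3257 m/s².
Then from the hanging load's equation, T = 13.4 × (10 − 0.3257) = 129.636 N.

129.64 N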